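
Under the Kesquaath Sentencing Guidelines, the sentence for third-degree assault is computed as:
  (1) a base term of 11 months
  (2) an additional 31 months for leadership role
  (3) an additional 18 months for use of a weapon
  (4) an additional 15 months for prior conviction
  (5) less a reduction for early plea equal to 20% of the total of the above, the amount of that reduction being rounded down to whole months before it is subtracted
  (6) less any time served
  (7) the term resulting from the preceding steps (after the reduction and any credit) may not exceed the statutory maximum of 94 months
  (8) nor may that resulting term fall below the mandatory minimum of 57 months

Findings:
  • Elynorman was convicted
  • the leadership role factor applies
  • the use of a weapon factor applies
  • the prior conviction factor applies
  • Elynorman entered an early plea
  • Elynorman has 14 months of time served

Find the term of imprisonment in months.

57 months

Leadership role enhancement: +31 months
Use of a weapon enhancement: +18 months
Prior conviction enhancement: +15 months
Adjusted term: 11 months + 31 months + 18 months + 15 months = 75 months
Early plea reduction: 20% of 75 months = 15 months (rounded down)
After reduction: 75 − 15 = 60 months
Less time served: 60 months − 14 months = 46 months
Cap at 94 months: 46 months is within the cap, no reduction.
Minimum 57 months: 46 months is below the minimum → 57 months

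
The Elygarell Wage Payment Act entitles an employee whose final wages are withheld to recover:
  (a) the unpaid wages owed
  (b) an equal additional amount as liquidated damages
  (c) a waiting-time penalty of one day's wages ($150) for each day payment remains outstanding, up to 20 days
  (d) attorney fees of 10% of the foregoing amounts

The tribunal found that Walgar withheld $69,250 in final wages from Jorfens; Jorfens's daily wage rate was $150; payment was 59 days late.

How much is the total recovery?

Liquidated damages (equal amount): $69,250
Penalty days: min(59, 20) = 20
Waiting-time penalty: 20 × $150 = $3,000
Subtotal: $69,250 + $69,250 + $3,000 = $141,500
Attorney fees: 10% of $141,500 = $14,150
Total award: $141,500 + $14,150 = $155,650

$155,650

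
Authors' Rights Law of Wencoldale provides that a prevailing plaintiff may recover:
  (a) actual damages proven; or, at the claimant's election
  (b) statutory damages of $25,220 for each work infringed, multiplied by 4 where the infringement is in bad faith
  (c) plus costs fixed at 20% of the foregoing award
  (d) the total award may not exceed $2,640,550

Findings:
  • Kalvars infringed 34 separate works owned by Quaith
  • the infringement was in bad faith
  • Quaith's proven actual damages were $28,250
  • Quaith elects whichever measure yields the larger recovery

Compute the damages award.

Statutory damages: 34 × $25,220 = $857,480
Multiplied by 4: 4 × $857,480 = $3,429,920
Greater of actual damages ($28,250) or enhanced statutory damages ($3,429,920): $3,429,920
Costs: 20% of $3,429,920 = $685,984
Award plus costs: $3,429,920 + $685,984 = $4,115,904
Cap at $2,640,550: $4,115,904 exceeds the cap → $2,640,550

$2,640,550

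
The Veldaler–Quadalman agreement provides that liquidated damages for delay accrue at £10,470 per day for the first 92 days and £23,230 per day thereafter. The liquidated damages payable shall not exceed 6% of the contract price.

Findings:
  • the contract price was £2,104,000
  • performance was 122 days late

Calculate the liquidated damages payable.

First 92 days: 92 × £10,470 = £963,240
Remaining days: (122 − 92) × £23,230 = £696,900
Accrued per-day damages: £963,240 + £696,900 = £1,660,140
Cap: 6% of £2,104,000 = £126,240
Cap at £126,240: £1,660,140 exceeds the cap → £126,240

£126,240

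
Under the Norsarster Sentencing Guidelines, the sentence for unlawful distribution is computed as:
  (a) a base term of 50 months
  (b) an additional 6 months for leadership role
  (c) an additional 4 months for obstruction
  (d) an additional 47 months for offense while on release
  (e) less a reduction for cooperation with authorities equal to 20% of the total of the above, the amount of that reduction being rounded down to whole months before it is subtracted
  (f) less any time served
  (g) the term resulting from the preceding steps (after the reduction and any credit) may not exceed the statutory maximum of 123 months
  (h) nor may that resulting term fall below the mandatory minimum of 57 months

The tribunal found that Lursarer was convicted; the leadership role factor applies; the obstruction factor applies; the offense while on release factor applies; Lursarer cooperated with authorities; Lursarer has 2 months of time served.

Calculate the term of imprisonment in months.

Leadership role enhancement: +6 months
Obstruction enhancement: +4 months
Offense while on release enhancement: +47 months
Adjusted term: 50 months + 6 months + 4 months + 47 months = 107 months
Cooperation with authorities reduction: 20% of 107 months = 21 months (rounded down)
After reduction: 107 − 21 = 86 months
Less time served: 86 months − 2 months = 84 months
Cap at 123 months: 84 months is within the cap, no reduction.
Minimum 57 months: 84 months meets the minimum, no increase.

84 months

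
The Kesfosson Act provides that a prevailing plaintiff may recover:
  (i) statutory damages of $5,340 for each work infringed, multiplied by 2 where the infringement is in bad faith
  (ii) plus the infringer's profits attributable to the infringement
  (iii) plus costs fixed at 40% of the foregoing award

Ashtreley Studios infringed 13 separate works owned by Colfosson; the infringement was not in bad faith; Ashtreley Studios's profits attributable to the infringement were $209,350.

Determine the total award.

Statutory damages: 13 × $5,340 = $69,420
Infringement not in bad faith: no ×2 enhancement.
Combined award: $69,420 + $209,350 = $278,770
Costs: 40% of $278,770 = $111,508
Award plus costs: $278,770 + $111,508 = $390,278

$390,278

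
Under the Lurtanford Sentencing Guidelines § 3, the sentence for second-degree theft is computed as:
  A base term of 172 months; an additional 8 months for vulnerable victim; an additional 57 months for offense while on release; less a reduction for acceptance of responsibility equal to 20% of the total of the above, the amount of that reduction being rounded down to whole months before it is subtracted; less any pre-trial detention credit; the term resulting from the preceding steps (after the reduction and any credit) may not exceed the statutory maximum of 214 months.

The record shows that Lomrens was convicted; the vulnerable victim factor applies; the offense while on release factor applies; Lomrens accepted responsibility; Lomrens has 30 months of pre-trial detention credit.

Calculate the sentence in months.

160 months

Vulnerable victim enhancement: +8 months
Offense while on release enhancement: +57 months
Adjusted term: 172 months + 8 months + 57 months = 237 months
Acceptance of responsibility reduction: 20% of 237 months = 47 months (rounded down)
After reduction: 237 − 47 = 190 months
Less pre-trial detention credit: 190 months − 30 months = 160 months
Cap at 214 months: 160 months is within the cap, no reduction.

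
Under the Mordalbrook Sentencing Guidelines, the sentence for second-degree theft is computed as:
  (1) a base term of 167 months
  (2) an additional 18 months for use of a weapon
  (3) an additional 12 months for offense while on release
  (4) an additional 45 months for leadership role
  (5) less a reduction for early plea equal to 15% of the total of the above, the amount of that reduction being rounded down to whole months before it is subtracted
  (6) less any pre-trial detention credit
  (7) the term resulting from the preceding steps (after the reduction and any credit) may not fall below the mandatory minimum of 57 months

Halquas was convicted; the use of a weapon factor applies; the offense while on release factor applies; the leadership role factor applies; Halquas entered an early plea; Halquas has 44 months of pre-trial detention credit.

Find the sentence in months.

Use of a weapon enhancement: +18 months
Offense while on release enhancement: +12 months
Leadership role enhancement: +45 months
Adjusted term: 167 months + 18 months + 12 months + 45 months = 242 months
Early plea reduction: 15% of 242 months = 36 months (rounded down)
After reduction: 242 − 36 = 206 months
Less pre-trial detention credit: 206 months − 44 months = 162 months
Minimum 57 months: 162 months meets the minimum, no increase.

162 months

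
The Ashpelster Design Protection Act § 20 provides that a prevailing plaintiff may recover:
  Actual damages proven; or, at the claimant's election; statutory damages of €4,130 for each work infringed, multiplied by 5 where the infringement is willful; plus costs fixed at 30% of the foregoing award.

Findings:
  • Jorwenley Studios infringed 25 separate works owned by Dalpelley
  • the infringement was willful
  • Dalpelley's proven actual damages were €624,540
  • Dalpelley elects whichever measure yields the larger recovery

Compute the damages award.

Statutory damages: 25 × €4,130 = €103,250
Multiplied by 5: 5 × €103,250 = €516,250
Greater of actual damages (€624,540) or enhanced statutory damages (€516,250): €624,540
Costs: 30% of €624,540 = €187,362
Award plus costs: €624,540 + €187,362 = €811,902

Award: €811,902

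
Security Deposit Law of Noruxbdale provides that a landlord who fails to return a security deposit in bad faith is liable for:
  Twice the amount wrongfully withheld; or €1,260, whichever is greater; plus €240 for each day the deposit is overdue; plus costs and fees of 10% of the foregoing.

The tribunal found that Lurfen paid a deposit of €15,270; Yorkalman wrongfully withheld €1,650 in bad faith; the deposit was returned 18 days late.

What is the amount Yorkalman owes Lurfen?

Recovery: €8,382

Doubled: 2 × €1,650 = €3,300
Minimum €1,260: €3,300 meets the minimum, no increase.
Late-return penalty: 18 × €240 = €4,320
Damages plus late penalty: €3,300 + €4,320 = €7,620
Costs and fees: 10% of €7,620 = €762
Total recovery: €7,620 + €762 = €8,382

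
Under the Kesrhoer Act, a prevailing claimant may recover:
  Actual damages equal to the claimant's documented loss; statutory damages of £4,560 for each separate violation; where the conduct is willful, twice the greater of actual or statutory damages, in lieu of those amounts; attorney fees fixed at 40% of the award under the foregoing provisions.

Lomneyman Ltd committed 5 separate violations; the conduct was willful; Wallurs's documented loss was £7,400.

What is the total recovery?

Statutory damages: 5 × £4,560 = £22,800
Greater of actual damages (£7,400) or statutory damages (£22,800): £22,800
Doubled: 2 × £22,800 = £45,600
Attorney fees: 40% of £45,600 = £18,240
Total recovery: £45,600 + £18,240 = £63,840

£63,840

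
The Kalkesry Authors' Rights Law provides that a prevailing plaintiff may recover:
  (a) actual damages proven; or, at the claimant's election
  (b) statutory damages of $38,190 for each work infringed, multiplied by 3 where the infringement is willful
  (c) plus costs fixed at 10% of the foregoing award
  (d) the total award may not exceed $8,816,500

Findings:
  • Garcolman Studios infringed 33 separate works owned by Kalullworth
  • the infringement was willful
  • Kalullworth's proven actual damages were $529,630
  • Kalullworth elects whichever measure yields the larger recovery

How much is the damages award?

$4,158,891

Statutory damages: 33 × $38,190 = $1,260,270
Trebled: 3 × $1,260,270 = $3,780,810
Greater of actual damages ($529,630) or enhanced statutory damages ($3,780,810): $3,780,810
Costs: 10% of $3,780,810 = $378,081
Award plus costs: $3,780,810 + $378,081 = $4,158,891
Cap at $8,816,500: $4,158,891 is within the cap, no reduction.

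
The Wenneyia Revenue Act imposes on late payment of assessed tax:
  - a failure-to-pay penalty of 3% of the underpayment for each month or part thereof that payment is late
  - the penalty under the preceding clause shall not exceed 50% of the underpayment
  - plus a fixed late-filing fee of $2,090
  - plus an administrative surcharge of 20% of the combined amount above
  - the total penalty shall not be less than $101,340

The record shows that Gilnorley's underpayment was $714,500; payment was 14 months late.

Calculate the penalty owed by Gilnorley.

$362,616

Accrued rate: 3% × 14 = 42%, capped at 50% → 42%
Failure-to-pay penalty: 42% of $714,500 = $300,090
Penalty before surcharge: $300,090 + $2,090 = $302,180
Administrative surcharge: 20% of $302,180 = $60,436
Total penalty: $302,180 + $60,436 = $362,616
Minimum $101,340: $362,616 meets the minimum, no increase.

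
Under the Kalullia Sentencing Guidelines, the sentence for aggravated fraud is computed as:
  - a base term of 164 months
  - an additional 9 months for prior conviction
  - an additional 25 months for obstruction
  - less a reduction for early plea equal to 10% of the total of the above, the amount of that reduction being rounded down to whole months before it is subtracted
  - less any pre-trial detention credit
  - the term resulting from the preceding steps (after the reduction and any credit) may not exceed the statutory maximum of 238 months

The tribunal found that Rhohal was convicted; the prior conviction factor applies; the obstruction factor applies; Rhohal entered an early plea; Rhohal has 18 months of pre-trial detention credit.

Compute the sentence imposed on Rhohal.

Prior conviction enhancement: +9 months
Obstruction enhancement: +25 months
Adjusted term: 164 months + 9 months + 25 months = 198 months
Early plea reduction: 10% of 198 months = 19 months (rounded down)
After reduction: 198 − 19 = 179 months
Less pre-trial detention credit: 179 months − 18 months = 161 months
Cap at 238 months: 161 months is within the cap, no reduction.

161 months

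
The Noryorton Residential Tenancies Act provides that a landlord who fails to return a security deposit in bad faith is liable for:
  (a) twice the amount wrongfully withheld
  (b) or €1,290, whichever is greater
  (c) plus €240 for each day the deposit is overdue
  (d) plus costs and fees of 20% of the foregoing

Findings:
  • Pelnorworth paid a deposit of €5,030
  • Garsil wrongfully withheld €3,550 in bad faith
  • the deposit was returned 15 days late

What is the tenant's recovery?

€12,840

Doubled: 2 × €3,550 = €7,100
Minimum €1,290: €7,100 meets the minimum, no increase.
Late-return penalty: 15 × €240 = €3,600
Damages plus late penalty: €7,100 + €3,600 = €10,700
Costs and fees: 20% of €10,700 = €2,140
Total recovery: €10,700 + €2,140 = €12,840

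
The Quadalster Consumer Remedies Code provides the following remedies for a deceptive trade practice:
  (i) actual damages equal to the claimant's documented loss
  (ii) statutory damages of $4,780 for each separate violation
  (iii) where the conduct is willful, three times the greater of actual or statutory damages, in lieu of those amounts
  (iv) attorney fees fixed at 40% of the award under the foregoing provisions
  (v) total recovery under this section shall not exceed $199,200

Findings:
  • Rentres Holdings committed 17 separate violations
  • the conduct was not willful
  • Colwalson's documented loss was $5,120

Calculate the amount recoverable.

Statutory damages: 17 × $4,780 = $81,260
Conduct not willful: the in-lieu enhancement does not apply.
Actual plus statutory damages: $5,120 + $81,260 = $86,380
Attorney fees: 40% of $86,380 = $34,552
Total before cap: $86,380 + $34,552 = $120,932
Cap at $199,200: $120,932 is within the cap, no reduction.

$120,932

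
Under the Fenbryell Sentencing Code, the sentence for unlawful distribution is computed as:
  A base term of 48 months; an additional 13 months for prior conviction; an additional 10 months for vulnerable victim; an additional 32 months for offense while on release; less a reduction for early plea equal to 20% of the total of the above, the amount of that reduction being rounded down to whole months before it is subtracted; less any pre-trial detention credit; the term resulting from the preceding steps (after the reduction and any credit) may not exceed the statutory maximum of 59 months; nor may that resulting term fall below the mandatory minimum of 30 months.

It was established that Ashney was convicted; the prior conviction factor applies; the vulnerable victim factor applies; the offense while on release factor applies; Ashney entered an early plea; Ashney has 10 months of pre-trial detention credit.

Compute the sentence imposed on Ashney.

59 months

Prior conviction enhancement: +13 months
Vulnerable victim enhancement: +10 months
Offense while on release enhancement: +32 months
Adjusted term: 48 months + 13 months + 10 months + 32 months = 103 months
Early plea reduction: 20% of 103 months = 20 months (rounded down)
After reduction: 103 − 20 = 83 months
Less pre-trial detention credit: 83 months − 10 months = 73 months
Cap at 59 months: 73 months exceeds the cap → 59 months
Minimum 30 months: 59 months meets the minimum, no increase.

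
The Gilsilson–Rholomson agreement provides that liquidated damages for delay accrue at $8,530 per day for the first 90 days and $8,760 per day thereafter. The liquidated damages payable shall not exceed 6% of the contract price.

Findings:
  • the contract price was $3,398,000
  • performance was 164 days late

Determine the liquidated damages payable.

$203,880

First 90 days: 90 × $8,530 = $767,700
Remaining days: (164 − 90) × $8,760 = $648,240
Accrued per-day damages: $767,700 + $648,240 = $1,415,940
Cap: 6% of $3,398,000 = $203,880
Cap at $203,880: $1,415,940 exceeds the cap → $203,880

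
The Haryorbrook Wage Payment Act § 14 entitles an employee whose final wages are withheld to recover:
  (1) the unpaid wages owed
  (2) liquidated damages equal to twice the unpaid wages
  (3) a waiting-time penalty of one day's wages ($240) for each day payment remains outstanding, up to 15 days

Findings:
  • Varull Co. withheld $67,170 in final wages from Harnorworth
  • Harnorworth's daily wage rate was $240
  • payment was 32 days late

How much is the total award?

Total award: $205,110

Doubled: 2 × $67,170 = $134,340
Penalty days: min(32, 15) = 15
Waiting-time penalty: 15 × $240 = $3,600
Total award: $67,170 + $134,340 + $3,600 = $205,110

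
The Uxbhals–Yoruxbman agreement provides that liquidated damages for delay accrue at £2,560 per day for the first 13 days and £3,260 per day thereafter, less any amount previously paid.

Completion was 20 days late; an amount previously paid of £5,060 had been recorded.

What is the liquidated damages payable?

First 13 days: 13 × £2,560 = £33,280
Remaining days: (20 − 13) × £3,260 = £22,820
Accrued per-day damages: £33,280 + £22,820 = £56,100
Less amount previously paid: £56,100 − £5,060 = £51,040

£51,040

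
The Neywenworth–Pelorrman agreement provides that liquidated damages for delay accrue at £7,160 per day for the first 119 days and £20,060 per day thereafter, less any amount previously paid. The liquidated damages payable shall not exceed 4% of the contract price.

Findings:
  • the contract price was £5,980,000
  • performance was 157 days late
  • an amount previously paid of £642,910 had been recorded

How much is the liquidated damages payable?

First 119 days: 119 × £7,160 = £852,040
Remaining days: (157 − 119) × £20,060 = £762,280
Accrued per-day damages: £852,040 + £762,280 = £1,614,320
Less amount previously paid: £1,614,320 − £642,910 = £971,410
Cap: 4% of £5,980,000 = £239,200
Cap at £239,200: £971,410 exceeds the cap → £239,200

£239,200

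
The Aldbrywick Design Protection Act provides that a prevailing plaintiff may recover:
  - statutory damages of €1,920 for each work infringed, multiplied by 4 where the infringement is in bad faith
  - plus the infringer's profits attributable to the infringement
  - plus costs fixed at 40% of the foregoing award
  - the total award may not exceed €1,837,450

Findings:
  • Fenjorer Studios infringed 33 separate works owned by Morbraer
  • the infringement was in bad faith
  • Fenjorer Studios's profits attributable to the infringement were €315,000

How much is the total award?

€795,816

Statutory damages: 33 × €1,920 = €63,360
Multiplied by 4: 4 × €63,360 = €253,440
Combined award: €253,440 + €315,000 = €568,440
Costs: 40% of €568,440 = €227,376
Award plus costs: €568,440 + €227,376 = €795,816
Cap at €1,837,450: €795,816 is within the cap, no reduction.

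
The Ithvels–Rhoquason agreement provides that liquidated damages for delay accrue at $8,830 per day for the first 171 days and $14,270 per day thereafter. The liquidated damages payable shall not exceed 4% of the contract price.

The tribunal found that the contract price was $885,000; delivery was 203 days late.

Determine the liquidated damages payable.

First 171 days: 171 × $8,830 = $1,509,930
Remaining days: (203 − 171) × $14,270 = $456,640
Accrued per-day damages: $1,509,930 + $456,640 = $1,966,570
Cap: 4% of $885,000 = $35,400
Cap at $35,400: $1,966,570 exceeds the cap → $35,400

$35,400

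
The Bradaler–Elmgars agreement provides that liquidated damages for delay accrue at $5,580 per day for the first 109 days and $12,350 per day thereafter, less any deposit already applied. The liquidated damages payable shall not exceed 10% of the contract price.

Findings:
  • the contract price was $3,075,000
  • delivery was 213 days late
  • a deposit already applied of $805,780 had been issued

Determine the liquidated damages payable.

First 109 days: 109 × $5,580 = $608,220
Remaining days: (213 − 109) × $12,350 = $1,284,400
Accrued per-day damages: $608,220 + $1,284,400 = $1,892,620
Less deposit already applied: $1,892,620 − $805,780 = $1,086,840
Cap: 10% of $3,075,000 = $307,500
Cap at $307,500: $1,086,840 exceeds the cap → $307,500

$307,500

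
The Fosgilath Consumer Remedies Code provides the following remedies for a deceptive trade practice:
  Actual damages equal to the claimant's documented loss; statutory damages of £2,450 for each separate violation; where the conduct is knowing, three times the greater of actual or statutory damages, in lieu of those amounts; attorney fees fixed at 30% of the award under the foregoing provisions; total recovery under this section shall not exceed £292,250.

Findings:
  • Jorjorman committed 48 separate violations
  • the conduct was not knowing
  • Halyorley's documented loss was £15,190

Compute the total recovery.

£172,627

Statutory damages: 48 × £2,450 = £117,600
Conduct not knowing: the in-lieu enhancement does not apply.
Actual plus statutory damages: £15,190 + £117,600 = £132,790
Attorney fees: 30% of £132,790 = £39,837
Total before cap: £132,790 + £39,837 = £172,627
Cap at £292,250: £172,627 is within the cap, no reduction.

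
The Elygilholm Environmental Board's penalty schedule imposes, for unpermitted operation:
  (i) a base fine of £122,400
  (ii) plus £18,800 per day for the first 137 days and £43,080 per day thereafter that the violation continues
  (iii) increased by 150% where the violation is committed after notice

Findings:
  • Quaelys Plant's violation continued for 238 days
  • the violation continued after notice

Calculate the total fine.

First 137 days: 137 × £18,800 = £2,575,600
Remaining days: (238 − 137) × £43,080 = £4,351,080
Per-day component: £2,575,600 + £4,351,080 = £6,926,680
Base plus per-day: £122,400 + £6,926,680 = £7,049,080
Enhancement: 150% of £7,049,080 = £10,573,620
Enhanced fine: £7,049,080 + £10,573,620 = £17,622,700

£17,622,700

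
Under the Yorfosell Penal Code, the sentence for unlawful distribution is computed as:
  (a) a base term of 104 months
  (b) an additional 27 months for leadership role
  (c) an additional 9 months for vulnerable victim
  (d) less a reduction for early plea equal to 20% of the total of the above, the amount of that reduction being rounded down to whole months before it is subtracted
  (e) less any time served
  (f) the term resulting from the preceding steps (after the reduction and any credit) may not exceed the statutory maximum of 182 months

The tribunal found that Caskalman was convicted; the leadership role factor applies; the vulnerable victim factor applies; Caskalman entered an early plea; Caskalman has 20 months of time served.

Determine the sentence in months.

Leadership role enhancement: +27 months
Vulnerable victim enhancement: +9 months
Adjusted term: 104 months + 27 months + 9 months = 140 months
Early plea reduction: 20% of 140 months = 28 months (rounded down)
After reduction: 140 − 28 = 112 months
Less time served: 112 months − 20 months = 92 months
Cap at 182 months: 92 months is within the cap, no reduction.

92 months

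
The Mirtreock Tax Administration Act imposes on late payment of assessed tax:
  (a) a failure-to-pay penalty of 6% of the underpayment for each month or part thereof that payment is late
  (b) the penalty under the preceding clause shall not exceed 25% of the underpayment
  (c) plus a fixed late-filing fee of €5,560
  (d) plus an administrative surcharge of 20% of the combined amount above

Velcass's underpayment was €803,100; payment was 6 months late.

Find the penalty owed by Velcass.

Accrued rate: 6% × 6 = 36%, capped at 25% → 25%
Failure-to-pay penalty: 25% of €803,100 = €200,775
Penalty before surcharge: €200,775 + €5,560 = €206,335
Administrative surcharge: 20% of €206,335 = €41,267
Total penalty: €206,335 + €41,267 = €247,602

€247,602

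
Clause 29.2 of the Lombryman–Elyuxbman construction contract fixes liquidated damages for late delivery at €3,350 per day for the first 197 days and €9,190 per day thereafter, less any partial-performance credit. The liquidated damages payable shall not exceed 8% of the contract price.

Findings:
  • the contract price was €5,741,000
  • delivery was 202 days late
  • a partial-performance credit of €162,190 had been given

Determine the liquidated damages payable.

First 197 days: 197 × €3,350 = €659,950
Remaining days: (202 − 197) × €9,190 = €45,950
Accrued per-day damages: €659,950 + €45,950 = €705,900
Less partial-performance credit: €705,900 − €162,190 = €543,710
Cap: 8% of €5,741,000 = €459,280
Cap at €459,280: €543,710 exceeds the cap → €459,280

€459,280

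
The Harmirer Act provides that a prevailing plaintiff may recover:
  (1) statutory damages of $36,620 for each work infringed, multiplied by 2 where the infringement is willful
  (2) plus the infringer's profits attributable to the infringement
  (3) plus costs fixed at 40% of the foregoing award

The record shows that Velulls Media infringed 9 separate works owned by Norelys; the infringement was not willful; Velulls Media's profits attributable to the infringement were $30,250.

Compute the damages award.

$503,762

Statutory damages: 9 × $36,620 = $329,580
Infringement not willful: no ×2 enhancement.
Combined award: $329,580 + $30,250 = $359,830
Costs: 40% of $359,830 = $143,932
Award plus costs: $359,830 + $143,932 = $503,762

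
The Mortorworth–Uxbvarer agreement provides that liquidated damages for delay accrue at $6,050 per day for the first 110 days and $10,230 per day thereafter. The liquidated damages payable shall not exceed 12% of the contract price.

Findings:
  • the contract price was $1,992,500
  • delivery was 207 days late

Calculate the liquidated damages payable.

First 110 days: 110 × $6,050 = $665,500
Remaining days: (207 − 110) × $10,230 = $992,310
Accrued per-day damages: $665,500 + $992,310 = $1,657,810
Cap: 12% of $1,992,500 = $239,100
Cap at $239,100: $1,657,810 exceeds the cap → $239,100

$239,100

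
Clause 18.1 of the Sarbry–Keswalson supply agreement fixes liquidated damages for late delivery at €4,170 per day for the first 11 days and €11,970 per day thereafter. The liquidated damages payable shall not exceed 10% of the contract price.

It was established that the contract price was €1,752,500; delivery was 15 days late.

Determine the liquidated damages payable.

First 11 days: 11 × €4,170 = €45,870
Remaining days: (15 − 11) × €11,970 = €47,880
Accrued per-day damages: €45,870 + €47,880 = €93,750
Cap: 10% of €1,752,500 = €175,250
Cap at €175,250: €93,750 is within the cap, no reduction.

Liquidated damages: €93,750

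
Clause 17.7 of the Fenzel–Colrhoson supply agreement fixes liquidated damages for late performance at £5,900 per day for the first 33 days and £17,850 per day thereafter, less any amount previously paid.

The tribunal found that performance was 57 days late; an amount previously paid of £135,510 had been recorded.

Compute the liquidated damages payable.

First 33 days: 33 × £5,900 = £194,700
Remaining days: (57 − 33) × £17,850 = £428,400
Accrued per-day damages: £194,700 + £428,400 = £623,100
Less amount previously paid: £623,100 − £135,510 = £487,590

£487,590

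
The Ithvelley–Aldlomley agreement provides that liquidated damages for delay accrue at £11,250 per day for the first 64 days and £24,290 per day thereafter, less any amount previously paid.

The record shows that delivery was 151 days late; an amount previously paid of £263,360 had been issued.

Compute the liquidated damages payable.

First 64 days: 64 × £11,250 = £720,000
Remaining days: (151 − 64) × £24,290 = £2,113,230
Accrued per-day damages: £720,000 + £2,113,230 = £2,833,230
Less amount previously paid: £2,833,230 − £263,360 = £2,569,870

Liquidated damages: £2,569,870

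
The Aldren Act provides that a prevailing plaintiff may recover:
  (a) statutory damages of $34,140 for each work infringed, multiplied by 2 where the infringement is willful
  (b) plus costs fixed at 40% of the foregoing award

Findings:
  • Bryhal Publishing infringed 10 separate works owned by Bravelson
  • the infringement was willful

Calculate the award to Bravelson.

Statutory damages: 10 × $34,140 = $341,400
Doubled: 2 × $341,400 = $682,800
Costs: 40% of $682,800 = $273,120
Award plus costs: $682,800 + $273,120 = $955,920

$955,920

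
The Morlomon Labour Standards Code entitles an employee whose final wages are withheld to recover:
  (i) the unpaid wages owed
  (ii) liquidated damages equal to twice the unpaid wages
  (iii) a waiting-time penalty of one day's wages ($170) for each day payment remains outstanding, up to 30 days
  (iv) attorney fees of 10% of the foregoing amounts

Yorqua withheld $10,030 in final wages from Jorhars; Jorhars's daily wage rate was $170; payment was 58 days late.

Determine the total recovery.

$38,709

Doubled: 2 × $10,030 = $20,060
Penalty days: min(58, 30) = 30
Waiting-time penalty: 30 × $170 = $5,100
Subtotal: $10,030 + $20,060 + $5,100 = $35,190
Attorney fees: 10% of $35,190 = $3,519
Total award: $35,190 + $3,519 = $38,709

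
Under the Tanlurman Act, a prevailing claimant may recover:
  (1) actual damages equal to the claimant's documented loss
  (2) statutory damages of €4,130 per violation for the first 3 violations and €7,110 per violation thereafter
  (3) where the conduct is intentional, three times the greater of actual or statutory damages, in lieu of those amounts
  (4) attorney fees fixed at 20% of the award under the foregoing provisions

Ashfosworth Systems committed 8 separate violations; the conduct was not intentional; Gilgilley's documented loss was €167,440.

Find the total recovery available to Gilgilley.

First 3 violations: 3 × €4,130 = €12,390
Remaining violations: (8 − 3) × €7,110 = €35,550
Statutory damages: €12,390 + €35,550 = €47,940
Conduct not intentional: the in-lieu enhancement does not apply.
Actual plus statutory damages: €167,440 + €47,940 = €215,380
Attorney fees: 20% of €215,380 = €43,076
Total recovery: €215,380 + €43,076 = €258,456

€258,456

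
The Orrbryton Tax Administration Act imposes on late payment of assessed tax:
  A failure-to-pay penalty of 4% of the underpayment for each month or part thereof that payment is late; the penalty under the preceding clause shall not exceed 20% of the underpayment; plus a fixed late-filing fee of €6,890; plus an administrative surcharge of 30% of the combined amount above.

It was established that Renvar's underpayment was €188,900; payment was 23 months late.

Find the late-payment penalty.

Accrued rate: 4% × 23 = 92%, capped at 20% → 20%
Failure-to-pay penalty: 20% of €188,900 = €37,780
Penalty before surcharge: €37,780 + €6,890 = €44,670
Administrative surcharge: 30% of €44,670 = €13,401
Total penalty: €44,670 + €13,401 = €58,071

Penalty: €58,071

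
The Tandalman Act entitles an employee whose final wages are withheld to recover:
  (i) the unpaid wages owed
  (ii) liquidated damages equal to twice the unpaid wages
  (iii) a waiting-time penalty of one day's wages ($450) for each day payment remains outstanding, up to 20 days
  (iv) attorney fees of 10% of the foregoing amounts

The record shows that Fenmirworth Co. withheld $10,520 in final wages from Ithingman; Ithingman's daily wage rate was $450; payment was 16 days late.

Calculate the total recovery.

$42,636

Doubled: 2 × $10,520 = $21,040
Penalty days: min(16, 20) = 16
Waiting-time penalty: 16 × $450 = $7,200
Subtotal: $10,520 + $21,040 + $7,200 = $38,760
Attorney fees: 10% of $38,760 = $3,876
Total award: $38,760 + $3,876 = $42,636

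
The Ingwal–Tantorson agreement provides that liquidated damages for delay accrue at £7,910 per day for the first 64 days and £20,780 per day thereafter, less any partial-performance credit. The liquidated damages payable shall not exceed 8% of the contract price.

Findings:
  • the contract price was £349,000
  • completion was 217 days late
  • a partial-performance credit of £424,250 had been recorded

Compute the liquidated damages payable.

£27,920

First 64 days: 64 × £7,910 = £506,240
Remaining days: (217 − 64) × £20,780 = £3,179,340
Accrued per-day damages: £506,240 + £3,179,340 = £3,685,580
Less partial-performance credit: £3,685,580 − £424,250 = £3,261,330
Cap: 8% of £349,000 = £27,920
Cap at £27,920: £3,261,330 exceeds the cap → £27,920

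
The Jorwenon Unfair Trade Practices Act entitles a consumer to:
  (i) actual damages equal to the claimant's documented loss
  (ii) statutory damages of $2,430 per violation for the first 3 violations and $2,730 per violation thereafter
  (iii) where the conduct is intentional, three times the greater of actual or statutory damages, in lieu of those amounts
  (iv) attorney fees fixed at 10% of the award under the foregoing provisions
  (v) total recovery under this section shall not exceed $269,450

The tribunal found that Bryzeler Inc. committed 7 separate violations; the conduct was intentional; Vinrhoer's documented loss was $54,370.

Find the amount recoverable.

Total recovery: $179,421

First 3 violations: 3 × $2,430 = $7,290
Remaining violations: (7 − 3) × $2,730 = $10,920
Statutory damages: $7,290 + $10,920 = $18,210
Greater of actual damages ($54,370) or statutory damages ($18,210): $54,370
Trebled: 3 × $54,370 = $163,110
Attorney fees: 10% of $163,110 = $16,311
Total before cap: $163,110 + $16,311 = $179,421
Cap at $269,450: $179,421 is within the cap, no reduction.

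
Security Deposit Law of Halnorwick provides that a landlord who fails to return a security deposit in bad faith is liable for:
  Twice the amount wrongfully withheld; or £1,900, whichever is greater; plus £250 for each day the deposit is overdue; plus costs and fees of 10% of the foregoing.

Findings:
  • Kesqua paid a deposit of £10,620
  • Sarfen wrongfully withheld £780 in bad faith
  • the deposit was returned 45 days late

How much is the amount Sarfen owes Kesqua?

Doubled: 2 × £780 = £1,560
Minimum £1,900: £1,560 is below the minimum → £1,900
Late-return penalty: 45 × £250 = £11,250
Damages plus late penalty: £1,900 + £11,250 = £13,150
Costs and fees: 10% of £13,150 = £1,315
Total recovery: £13,150 + £1,315 = £14,465

Recovery: £14,465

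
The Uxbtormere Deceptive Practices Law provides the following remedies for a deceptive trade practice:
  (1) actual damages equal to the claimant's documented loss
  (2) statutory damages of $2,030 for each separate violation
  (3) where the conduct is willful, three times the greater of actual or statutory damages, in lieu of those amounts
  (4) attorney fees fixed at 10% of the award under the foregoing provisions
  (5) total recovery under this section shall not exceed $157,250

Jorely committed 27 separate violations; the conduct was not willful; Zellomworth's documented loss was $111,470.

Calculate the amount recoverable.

$157,250

Statutory damages: 27 × $2,030 = $54,810
Conduct not willful: the in-lieu enhancement does not apply.
Actual plus statutory damages: $111,470 + $54,810 = $166,280
Attorney fees: 10% of $166,280 = $16,628
Total before cap: $166,280 + $16,628 = $182,908
Cap at $157,250: $182,908 exceeds the cap → $157,250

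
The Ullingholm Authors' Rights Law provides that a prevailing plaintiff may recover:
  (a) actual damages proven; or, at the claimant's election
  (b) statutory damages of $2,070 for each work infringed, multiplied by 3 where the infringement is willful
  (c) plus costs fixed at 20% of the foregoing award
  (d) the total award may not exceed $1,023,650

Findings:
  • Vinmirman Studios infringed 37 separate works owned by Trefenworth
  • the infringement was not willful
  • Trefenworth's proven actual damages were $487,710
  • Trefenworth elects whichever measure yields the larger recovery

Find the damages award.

Statutory damages: 37 × $2,070 = $76,590
Infringement not willful: no ×3 enhancement.
Greater of actual damages ($487,710) or statutory damages ($76,590): $487,710
Costs: 20% of $487,710 = $97,542
Award plus costs: $487,710 + $97,542 = $585,252
Cap at $1,023,650: $585,252 is within the cap, no reduction.

$585,252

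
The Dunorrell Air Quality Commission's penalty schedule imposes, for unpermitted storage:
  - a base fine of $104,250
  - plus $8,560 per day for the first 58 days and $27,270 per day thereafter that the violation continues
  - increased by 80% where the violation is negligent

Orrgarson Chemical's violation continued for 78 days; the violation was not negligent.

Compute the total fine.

$1,146,130

First 58 days: 58 × $8,560 = $496,480
Remaining days: (78 − 58) × $27,270 = $545,400
Per-day component: $496,480 + $545,400 = $1,041,880
Base plus per-day: $104,250 + $1,041,880 = $1,146,130
The violation was not negligent: no 80% increase.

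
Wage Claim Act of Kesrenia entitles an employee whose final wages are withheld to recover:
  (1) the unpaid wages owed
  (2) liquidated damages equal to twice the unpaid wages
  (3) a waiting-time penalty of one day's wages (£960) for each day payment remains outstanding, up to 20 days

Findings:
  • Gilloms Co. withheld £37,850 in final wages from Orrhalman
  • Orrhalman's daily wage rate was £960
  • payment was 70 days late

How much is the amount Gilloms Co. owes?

Doubled: 2 × £37,850 = £75,700
Penalty days: min(70, 20) = 20
Waiting-time penalty: 20 × £960 = £19,200
Total award: £37,850 + £75,700 + £19,200 = £132,750

£132,750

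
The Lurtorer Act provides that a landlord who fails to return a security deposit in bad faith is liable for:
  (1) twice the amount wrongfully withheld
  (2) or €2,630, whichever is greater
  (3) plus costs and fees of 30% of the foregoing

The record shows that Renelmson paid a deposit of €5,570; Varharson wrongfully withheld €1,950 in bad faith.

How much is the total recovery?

€5,070

Doubled: 2 × €1,950 = €3,900
Minimum €2,630: €3,900 meets the minimum, no increase.
Costs and fees: 30% of €3,900 = €1,170
Total recovery: €3,900 + €1,170 = €5,070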